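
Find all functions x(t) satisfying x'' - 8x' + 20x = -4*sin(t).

Characteristic equation r² - 8r + 20 = 0 has discriminant (-8)² - 4·(20) = -16 < 0, so r = 4 ± 2i.
Hence x_h = C1*cos(2*t)*exp(4*t) + C2*exp(4*t)*sin(2*t).
Try x_p = A*cos(t) + B*sin(t). Substituting and equating the coefficients of cos(t) and sin(t) gives A = -32/425, B = -76/425, so x_p = -76*sin(t)/425 - 32*cos(t)/425.

x = -76*sin(t)/425 - 32*cos(t)/425 + C1*cos(2*t)*exp(4*t) + C2*exp(4*t)*sin(2*t)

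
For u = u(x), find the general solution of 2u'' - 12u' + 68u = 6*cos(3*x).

u = -54*sin(3*x)/949 + 75*cos(3*x)/949 + C1*cos(5*x)*exp(3*x) + C2*exp(3*x)*sin(5*x)

Divide through by 2: u'' - 6u' + 34u = 3*cos(3*x).
Characteristic equation r² - 6r + 34 = 0 has discriminant (-6)² - 4·(34) = -100 < 0, so r = 3 ± 5i.
Hence u_h = C1*cos(5*x)*exp(3*x) + C2*exp(3*x)*sin(5*x).
Try u_p = A*cos(3*x) + B*sin(3*x). Substituting and equating the coefficients of cos(3x) and sin(3x) gives A = 75/949, B = -54/949, so u_p = -54*sin(3*x)/949 + 75*cos(3*x)/949.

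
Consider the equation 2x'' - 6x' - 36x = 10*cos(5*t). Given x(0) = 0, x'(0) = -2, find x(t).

x = -215*cos(5*t)/2074 - 92*exp(6*t)/549 - 75*sin(5*t)/2074 + 83*exp(-3*t)/306

Divide through by 2: x'' - 3x' - 18x = 5*cos(5*t).
Characteristic equation r² - 3r - 18 = 0 factors as (r + 3)(r - 6) = 0, so r = -3, 6.
Hence x_h = C1*exp(-3*t) + C2*exp(6*t).
Try x_p = A*cos(5*t) + B*sin(5*t). Substituting and equating the coefficients of cos(5t) and sin(5t) gives A = -215/2074, B = -75/2074, so x_p = -215*cos(5*t)/2074 - 75*sin(5*t)/2074.
General solution: x = -215*cos(5*t)/2074 - 75*sin(5*t)/2074 + C1*exp(-3*t) + C2*exp(6*t).
Apply the initial conditions: x(0) = -215/2074 + C1 + C2 = 0 and x'(0) = -375/2074 - 3*C1 + 6*C2 = -2. Solving gives C1 = 83/306, C2 = -92/549.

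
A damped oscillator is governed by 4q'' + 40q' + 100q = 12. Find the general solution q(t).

Divide through by 4: q'' + 10q' + 25q = 3.
Characteristic equation r² + 10r + 25 = 0 has discriminant (10)² - 4·(25) = 0, so r = -5 is a repeated root.
Hence q_h = (C1 + C2*t)*exp(-5*t).
For the particular solution try q_p = A0. Substituting and matching coefficients of each power of t gives A0 = 3/25, so q_p = 3/25.

q = 3/25 + C1*exp(-5*t) + C2*t*exp(-5*t)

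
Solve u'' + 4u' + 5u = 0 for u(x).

Characteristic equation r² + 4r + 5 = 0 has discriminant (4)² - 4·(5) = -4 < 0, so r = -2 ± i.
Hence u_h = C1*cos(x)*exp(-2*x) + C2*exp(-2*x)*sin(x).

u = C1*cos(x)*exp(-2*x) + C2*exp(-2*x)*sin(x)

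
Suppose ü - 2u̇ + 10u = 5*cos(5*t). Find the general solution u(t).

Characteristic equation r² - 2r + 10 = 0 has discriminant (-2)² - 4·(10) = -36 < 0, so r = 1 ± 3i.
Hence u_h = C1*cos(3*t)*exp(t) + C2*exp(t)*sin(3*t).
Try u_p = A*cos(5*t) + B*sin(5*t). Substituting and equating the coefficients of cos(5t) and sin(5t) gives A = -3/13, B = -2/13, so u_p = -3*cos(5*t)/13 - 2*sin(5*t)/13.

u = -3*cos(5*t)/13 - 2*sin(5*t)/13 + C1*cos(3*t)*exp(t) + C2*exp(t)*sin(3*t)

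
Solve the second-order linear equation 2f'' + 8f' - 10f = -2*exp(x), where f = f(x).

Divide through by 2: f'' + 4f' - 5f = -exp(x).
Characteristic equation r² + 4r - 5 = 0 factors as (r + 5)(r - 1) = 0, so r = -5, 1.
Hence f_h = C1*exp(-5*x) + C2*exp(x).
Since exp(x) solves the homogeneous equation (r = 1 is a root of multiplicity 1), multiply the trial by x. Try f_p = A*x*exp(x). Substituting into the equation and dividing by exp(x) gives A = -1/6, so f_p = -x*exp(x)/6.

f = C1*exp(-5*x) + C2*exp(x) - x*exp(x)/6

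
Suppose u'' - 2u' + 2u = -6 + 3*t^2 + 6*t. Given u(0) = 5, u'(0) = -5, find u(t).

u = 3/2 + 6*t + 3*t**2/2 - 29*exp(t)*sin(t)/2 + 7*cos(t)*exp(t)/2

Characteristic equation r² - 2r + 2 = 0 has discriminant (-2)² - 4·(2) = -4 < 0, so r = 1 ± i.
Hence u_h = C1*cos(t)*exp(t) + C2*exp(t)*sin(t).
For the particular solution try u_p = A0 + A1*t + A2*t^2. Substituting and matching coefficients of each power of t gives A0 = 3/2, A1 = 6, A2 = 3/2, so u_p = 3/2 + 6*t + 3*t^2/2.
General solution: u = 3/2 + 6*t + 3*t^2/2 + C1*cos(t)*exp(t) + C2*exp(t)*sin(t).
Apply the initial conditions: u(0) = 3/2 + C1 = 5 and u'(0) = 6 + C1 + C2 = -5. Solving gives C1 = 7/2, C2 = -29/2.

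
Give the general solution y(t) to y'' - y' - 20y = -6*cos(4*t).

y = 3*sin(4*t)/164 + 27*cos(4*t)/164 + C1*exp(5*t) + C2*exp(-4*t)

Characteristic equation r² - r - 20 = 0 factors as (r - 5)(r + 4) = 0, so r = 5, -4.
Hence y_h = C1*exp(5*t) + C2*exp(-4*t).
Try y_p = A*cos(4*t) + B*sin(4*t). Substituting and equating the coefficients of cos(4t) and sin(4t) gives A = 27/164, B = 3/164, so y_p = 3*sin(4*t)/164 + 27*cos(4*t)/164.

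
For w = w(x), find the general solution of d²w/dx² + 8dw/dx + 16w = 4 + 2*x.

Characteristic equation r² + 8r + 16 = 0 has discriminant (8)² - 4·(16) = 0, so r = -4 is a repeated root.
Hence w_h = (C1 + C2*x)*exp(-4*x).
For the particular solution try w_p = A0 + A1*x. Substituting and matching coefficients of each power of x gives A0 = 3/16, A1 = 1/8, so w_p = 3/16 + x/8.

w = 3/16 + x/8 + C1*exp(-4*x) + C2*x*exp(-4*x)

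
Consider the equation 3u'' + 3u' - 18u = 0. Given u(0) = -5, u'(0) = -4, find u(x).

u = -19*exp(2*x)/5 - 6*exp(-3*x)/5

Divide through by 3: u'' + u' - 6u = 0.
Characteristic equation r² + r - 6 = 0 factors as (r - 2)(r + 3) = 0, so r = 2, -3.
Hence u_h = C1*exp(2*x) + C2*exp(-3*x).
Apply the initial conditions: u(0) = C1 + C2 = -5 and u'(0) = -3*C2 + 2*C1 = -4. Solving gives C1 = -19/5, C2 = -6/5.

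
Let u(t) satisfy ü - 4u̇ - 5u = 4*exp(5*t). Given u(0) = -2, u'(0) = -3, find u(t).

Characteristic equation r² - 4r - 5 = 0 factors as (r + 1)(r - 5) = 0, so r = -1, 5.
Hence u_h = C1*exp(-t) + C2*exp(5*t).
Since exp(5*t) solves the homogeneous equation (r = 5 is a root of multiplicity 1), multiply the trial by t. Try u_p = A*t*exp(5*t). Substituting into the equation and dividing by exp(5*t) gives A = 2/3, so u_p = 2*t*exp(5*t)/3.
General solution: u = C1*exp(-t) + C2*exp(5*t) + 2*t*exp(5*t)/3.
Apply the initial conditions: u(0) = C1 + C2 = -2 and u'(0) = 2/3 - C1 + 5*C2 = -3. Solving gives C1 = -19/18, C2 = -17/18.

u = -19*exp(-t)/18 - 17*exp(5*t)/18 + 2*t*exp(5*t)/3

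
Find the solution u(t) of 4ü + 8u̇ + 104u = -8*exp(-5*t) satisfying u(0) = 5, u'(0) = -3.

Divide through by 4: u'' + 2u' + 26u = -2*exp(-5*t).
Characteristic equation r² + 2r + 26 = 0 has discriminant (2)² - 4·(26) = -100 < 0, so r = -1 ± 5i.
Hence u_h = C1*cos(5*t)*exp(-t) + C2*exp(-t)*sin(5*t).
Try u_p = A*exp(-5*t). Substituting into the equation and dividing by exp(-5*t) gives A = -2/41, so u_p = -2*exp(-5*t)/41.
General solution: u = -2*exp(-5*t)/41 + C1*cos(5*t)*exp(-t) + C2*exp(-t)*sin(5*t).
Apply the initial conditions: u(0) = -2/41 + C1 = 5 and u'(0) = 10/41 - C1 + 5*C2 = -3. Solving gives C1 = 207/41, C2 = 74/205.

u = -2*exp(-5*t)/41 + 74*exp(-t)*sin(5*t)/205 + 207*cos(5*t)*exp(-t)/41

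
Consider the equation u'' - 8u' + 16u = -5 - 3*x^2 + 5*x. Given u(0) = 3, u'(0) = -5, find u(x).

Characteristic equation r² - 8r + 16 = 0 has discriminant (-8)² - 4·(16) = 0, so r = 4 is a repeated root.
Hence u_h = (C1 + C2*x)*exp(4*x).
For the particular solution try u_p = A0 + A1*x + A2*x^2. Substituting and matching coefficients of each power of x gives A0 = -29/128, A1 = 1/8, A2 = -3/16, so u_p = -29/128 - 3*x^2/16 + x/8.
General solution: u = -29/128 - 3*x^2/16 + x/8 + C1*exp(4*x) + C2*x*exp(4*x).
Apply the initial conditions: u(0) = -29/128 + C1 = 3 and u'(0) = 1/8 + C2 + 4*C1 = -5. Solving gives C1 = 413/128, C2 = -577/32.

u = -29/128 - 3*x**2/16 + x/8 + 413*exp(4*x)/128 - 577*x*exp(4*x)/32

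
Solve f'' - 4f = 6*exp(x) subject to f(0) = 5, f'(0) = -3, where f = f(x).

f = -2*exp(x) + 13*exp(2*x)/4 + 15*exp(-2*x)/4

Characteristic equation r² - 4 = 0 factors as (r - 2)(r + 2) = 0, so r = 2, -2.
Hence f_h = C1*exp(2*x) + C2*exp(-2*x).
Try f_p = A*exp(x). Substituting into the equation and dividing by exp(x) gives A = -2, so f_p = -2*exp(x).
General solution: f = -2*exp(x) + C1*exp(2*x) + C2*exp(-2*x).
Apply the initial conditions: f(0) = -2 + C1 + C2 = 5 and f'(0) = -2 - 2*C2 + 2*C1 = -3. Solving gives C1 = 13/4, C2 = 15/4.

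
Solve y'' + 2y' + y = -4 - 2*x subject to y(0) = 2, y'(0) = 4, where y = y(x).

Characteristic equation r² + 2r + 1 = 0 has discriminant (2)² - 4·(1) = 0, so r = -1 is a repeated root.
Hence y_h = (C1 + C2*x)*exp(-x).
For the particular solution try y_p = A0 + A1*x. Substituting and matching coefficients of each power of x gives A0 = 0, A1 = -2, so y_p = -2*x.
General solution: y = -2*x + C1*exp(-x) + C2*x*exp(-x).
Apply the initial conditions: y(0) = C1 = 2 and y'(0) = -2 + C2 - C1 = 4. Solving gives C1 = 2, C2 = 8.

y = -2*x + 2*exp(-x) + 8*x*exp(-x)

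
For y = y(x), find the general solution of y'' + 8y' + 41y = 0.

y = C1*cos(5*x)*exp(-4*x) + C2*exp(-4*x)*sin(5*x)

Characteristic equation r² + 8r + 41 = 0 has discriminant (8)² - 4·(41) = -100 < 0, so r = -4 ± 5i.
Hence y_h = C1*cos(5*x)*exp(-4*x) + C2*exp(-4*x)*sin(5*x).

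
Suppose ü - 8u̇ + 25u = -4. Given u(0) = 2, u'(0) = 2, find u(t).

Characteristic equation r² - 8r + 25 = 0 has discriminant (-8)² - 4·(25) = -36 < 0, so r = 4 ± 3i.
Hence u_h = C1*cos(3*t)*exp(4*t) + C2*exp(4*t)*sin(3*t).
For the particular solution try u_p = A0. Substituting and matching coefficients of each power of t gives A0 = -4/25, so u_p = -4/25.
General solution: u = -4/25 + C1*cos(3*t)*exp(4*t) + C2*exp(4*t)*sin(3*t).
Apply the initial conditions: u(0) = -4/25 + C1 = 2 and u'(0) = 3*C2 + 4*C1 = 2. Solving gives C1 = 54/25, C2 = -166/75.

u = -4/25 - 166*exp(4*t)*sin(3*t)/75 + 54*cos(3*t)*exp(4*t)/25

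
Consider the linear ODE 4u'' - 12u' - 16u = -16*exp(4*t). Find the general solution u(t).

Divide through by 4: u'' - 3u' - 4u = -4*exp(4*t).
Characteristic equation r² - 3r - 4 = 0 factors as (r + 1)(r - 4) = 0, so r = -1, 4.
Hence u_h = C1*exp(-t) + C2*exp(4*t).
Since exp(4*t) solves the homogeneous equation (r = 4 is a root of multiplicity 1), multiply the trial by t. Try u_p = A*t*exp(4*t). Substituting into the equation and dividing by exp(4*t) gives A = -4/5, so u_p = -4*t*exp(4*t)/5.

u = C1*exp(-t) + C2*exp(4*t) - 4*t*exp(4*t)/5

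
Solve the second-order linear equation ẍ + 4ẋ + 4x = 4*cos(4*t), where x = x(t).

x = -3*cos(4*t)/25 + 4*sin(4*t)/25 + C1*exp(-2*t) + C2*t*exp(-2*t)

Characteristic equation r² + 4r + 4 = 0 has discriminant (4)² - 4·(4) = 0, so r = -2 is a repeated root.
Hence x_h = (C1 + C2*t)*exp(-2*t).
Try x_p = A*cos(4*t) + B*sin(4*t). Substituting and equating the coefficients of cos(4t) and sin(4t) gives A = -3/25, B = 4/25, so x_p = -3*cos(4*t)/25 + 4*sin(4*t)/25.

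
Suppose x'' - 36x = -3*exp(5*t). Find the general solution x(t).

x = 3*exp(5*t)/11 + C1*exp(-6*t) + C2*exp(6*t)

Characteristic equation r² - 36 = 0 factors as (r + 6)(r - 6) = 0, so r = -6, 6.
Hence x_h = C1*exp(-6*t) + C2*exp(6*t).
Try x_p = A*exp(5*t). Substituting into the equation and dividing by exp(5*t) gives A = 3/11, so x_p = 3*exp(5*t)/11.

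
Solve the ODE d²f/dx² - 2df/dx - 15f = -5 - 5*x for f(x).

f = 13/45 + x/3 + C1*exp(5*x) + C2*exp(-3*x)

Characteristic equation r² - 2r - 15 = 0 factors as (r - 5)(r + 3) = 0, so r = 5, -3.
Hence f_h = C1*exp(5*x) + C2*exp(-3*x).
For the particular solution try f_p = A0 + A1*x. Substituting and matching coefficients of each power of x gives A0 = 13/45, A1 = 1/3, so f_p = 13/45 + x/3.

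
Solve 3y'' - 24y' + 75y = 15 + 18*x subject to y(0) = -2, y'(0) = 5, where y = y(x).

Divide through by 3: y'' - 8y' + 25y = 5 + 6*x.
Characteristic equation r² - 8r + 25 = 0 has discriminant (-8)² - 4·(25) = -36 < 0, so r = 4 ± 3i.
Hence y_h = C1*cos(3*x)*exp(4*x) + C2*exp(4*x)*sin(3*x).
For the particular solution try y_p = A0 + A1*x. Substituting and matching coefficients of each power of x gives A0 = 173/625, A1 = 6/25, so y_p = 173/625 + 6*x/25.
General solution: y = 173/625 + 6*x/25 + C1*cos(3*x)*exp(4*x) + C2*exp(4*x)*sin(3*x).
Apply the initial conditions: y(0) = 173/625 + C1 = -2 and y'(0) = 6/25 + 3*C2 + 4*C1 = 5. Solving gives C1 = -1423/625, C2 = 2889/625.

y = 173/625 + 6*x/25 - 1423*cos(3*x)*exp(4*x)/625 + 2889*exp(4*x)*sin(3*x)/625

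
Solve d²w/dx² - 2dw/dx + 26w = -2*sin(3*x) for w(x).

Characteristic equation r² - 2r + 26 = 0 has discriminant (-2)² - 4·(26) = -100 < 0, so r = 1 ± 5i.
Hence w_h = C1*cos(5*x)*exp(x) + C2*exp(x)*sin(5*x).
Try w_p = A*cos(3*x) + B*sin(3*x). Substituting and equating the coefficients of cos(3x) and sin(3x) gives A = -12/325, B = -34/325, so w_p = -34*sin(3*x)/325 - 12*cos(3*x)/325.

w = -34*sin(3*x)/325 - 12*cos(3*x)/325 + C1*cos(5*x)*exp(x) + C2*exp(x)*sin(5*x)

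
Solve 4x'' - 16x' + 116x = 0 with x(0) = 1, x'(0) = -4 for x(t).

x = cos(5*t)*exp(2*t) - 6*exp(2*t)*sin(5*t)/5

Divide through by 4: x'' - 4x' + 29x = 0.
Characteristic equation r² - 4r + 29 = 0 has discriminant (-4)² - 4·(29) = -100 < 0, so r = 2 ± 5i.
Hence x_h = C1*cos(5*t)*exp(2*t) + C2*exp(2*t)*sin(5*t).
Apply the initial conditions: x(0) = C1 = 1 and x'(0) = 2*C1 + 5*C2 = -4. Solving gives C1 = 1, C2 = -6/5.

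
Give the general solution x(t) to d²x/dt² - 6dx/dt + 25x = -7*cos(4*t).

Characteristic equation r² - 6r + 25 = 0 has discriminant (-6)² - 4·(25) = -64 < 0, so r = 3 ± 4i.
Hence x_h = C1*cos(4*t)*exp(3*t) + C2*exp(3*t)*sin(4*t).
Try x_p = A*cos(4*t) + B*sin(4*t). Substituting and equating the coefficients of cos(4t) and sin(4t) gives A = -7/73, B = 56/219, so x_p = -7*cos(4*t)/73 + 56*sin(4*t)/219.

x = -7*cos(4*t)/73 + 56*sin(4*t)/219 + C1*cos(4*t)*exp(3*t) + C2*exp(3*t)*sin(4*t)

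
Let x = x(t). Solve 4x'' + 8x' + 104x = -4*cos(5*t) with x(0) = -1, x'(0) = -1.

x = -10*sin(5*t)/101 - cos(5*t)/101 - 151*exp(-t)*sin(5*t)/505 - 100*cos(5*t)*exp(-t)/101

Divide through by 4: x'' + 2x' + 26x = -cos(5*t).
Characteristic equation r² + 2r + 26 = 0 has discriminant (2)² - 4·(26) = -100 < 0, so r = -1 ± 5i.
Hence x_h = C1*cos(5*t)*exp(-t) + C2*exp(-t)*sin(5*t).
Try x_p = A*cos(5*t) + B*sin(5*t). Substituting and equating the coefficients of cos(5t) and sin(5t) gives A = -1/101, B = -10/101, so x_p = -10*sin(5*t)/101 - cos(5*t)/101.
General solution: x = -10*sin(5*t)/101 - cos(5*t)/101 + C1*cos(5*t)*exp(-t) + C2*exp(-t)*sin(5*t).
Apply the initial conditions: x(0) = -1/101 + C1 = -1 and x'(0) = -50/101 - C1 + 5*C2 = -1. Solving gives C1 = -100/101, C2 = -151/505.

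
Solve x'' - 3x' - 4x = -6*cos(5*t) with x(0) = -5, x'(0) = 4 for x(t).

x = -63*exp(-t)/13 - 13*exp(4*t)/41 + 45*sin(5*t)/533 + 87*cos(5*t)/533

Characteristic equation r² - 3r - 4 = 0 factors as (r - 4)(r + 1) = 0, so r = 4, -1.
Hence x_h = C1*exp(4*t) + C2*exp(-t).
Try x_p = A*cos(5*t) + B*sin(5*t). Substituting and equating the coefficients of cos(5t) and sin(5t) gives A = 87/533, B = 45/533, so x_p = 45*sin(5*t)/533 + 87*cos(5*t)/533.
General solution: x = 45*sin(5*t)/533 + 87*cos(5*t)/533 + C1*exp(4*t) + C2*exp(-t).
Apply the initial conditions: x(0) = 87/533 + C1 + C2 = -5 and x'(0) = 225/533 - C2 + 4*C1 = 4. Solving gives C1 = -13/41, C2 = -63/13.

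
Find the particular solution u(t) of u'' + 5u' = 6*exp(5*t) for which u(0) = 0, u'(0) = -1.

Characteristic equation r² + 5r = 0 factors as (r + 5)r = 0, so r = -5, 0.
Hence u_h = C1*exp(-5*t) + C2.
Try u_p = A*exp(5*t). Substituting into the equation and dividing by exp(5*t) gives A = 3/25, so u_p = 3*exp(5*t)/25.
General solution: u = C2 + 3*exp(5*t)/25 + C1*exp(-5*t).
Apply the initial conditions: u(0) = 3/25 + C1 + C2 = 0 and u'(0) = 3/5 - 5*C1 = -1. Solving gives C1 = 8/25, C2 = -11/25.

u = -11/25 + 3*exp(5*t)/25 + 8*exp(-5*t)/25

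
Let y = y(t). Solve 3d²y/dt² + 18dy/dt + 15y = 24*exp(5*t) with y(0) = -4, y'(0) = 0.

Divide through by 3: y'' + 6y' + 5y = 8*exp(5*t).
Characteristic equation r² + 6r + 5 = 0 factors as (r + 5)(r + 1) = 0, so r = -5, -1.
Hence y_h = C1*exp(-5*t) + C2*exp(-t).
Try y_p = A*exp(5*t). Substituting into the equation and dividing by exp(5*t) gives A = 2/15, so y_p = 2*exp(5*t)/15.
General solution: y = 2*exp(5*t)/15 + C1*exp(-5*t) + C2*exp(-t).
Apply the initial conditions: y(0) = 2/15 + C1 + C2 = -4 and y'(0) = 2/3 - C2 - 5*C1 = 0. Solving gives C1 = 6/5, C2 = -16/3.

y = -16*exp(-t)/3 + 2*exp(5*t)/15 + 6*exp(-5*t)/5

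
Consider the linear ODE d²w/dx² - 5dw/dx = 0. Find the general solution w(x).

Characteristic equation r² - 5r = 0 factors as (r - 5)r = 0, so r = 5, 0.
Hence w_h = C1*exp(5*x) + C2.

w = C2 + C1*exp(5*x)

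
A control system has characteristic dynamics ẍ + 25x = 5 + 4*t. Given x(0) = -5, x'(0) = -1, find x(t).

Characteristic equation r² + 25 = 0 has discriminant (0)² - 4·(25) = -100 < 0, so r = ± 5i.
Hence x_h = C1*cos(5*t) + C2*sin(5*t).
For the particular solution try x_p = A0 + A1*t. Substituting and matching coefficients of each power of t gives A0 = 1/5, A1 = 4/25, so x_p = 1/5 + 4*t/25.
General solution: x = 1/5 + 4*t/25 + C1*cos(5*t) + C2*sin(5*t).
Apply the initial conditions: x(0) = 1/5 + C1 = -5 and x'(0) = 4/25 + 5*C2 = -1. Solving gives C1 = -26/5, C2 = -29/125.

x = 1/5 - 29*sin(5*t)/125 - 26*cos(5*t)/5 + 4*t/25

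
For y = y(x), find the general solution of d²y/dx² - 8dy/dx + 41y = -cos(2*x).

Characteristic equation r² - 8r + 41 = 0 has discriminant (-8)² - 4·(41) = -100 < 0, so r = 4 ± 5i.
Hence y_h = C1*cos(5*x)*exp(4*x) + C2*exp(4*x)*sin(5*x).
Try y_p = A*cos(2*x) + B*sin(2*x). Substituting and equating the coefficients of cos(2x) and sin(2x) gives A = -37/1625, B = 16/1625, so y_p = -37*cos(2*x)/1625 + 16*sin(2*x)/1625.

y = -37*cos(2*x)/1625 + 16*sin(2*x)/1625 + C1*cos(5*x)*exp(4*x) + C2*exp(4*x)*sin(5*x)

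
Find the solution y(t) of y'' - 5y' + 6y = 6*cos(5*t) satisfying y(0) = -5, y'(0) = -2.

Characteristic equation r² - 5r + 6 = 0 factors as (r - 3)(r - 2) = 0, so r = 3, 2.
Hence y_h = C1*exp(3*t) + C2*exp(2*t).
Try y_p = A*cos(5*t) + B*sin(5*t). Substituting and equating the coefficients of cos(5t) and sin(5t) gives A = -57/493, B = -75/493, so y_p = -75*sin(5*t)/493 - 57*cos(5*t)/493.
General solution: y = -75*sin(5*t)/493 - 57*cos(5*t)/493 + C1*exp(3*t) + C2*exp(2*t).
Apply the initial conditions: y(0) = -57/493 + C1 + C2 = -5 and y'(0) = -375/493 + 2*C2 + 3*C1 = -2. Solving gives C1 = 145/17, C2 = -389/29.

y = -389*exp(2*t)/29 - 75*sin(5*t)/493 - 57*cos(5*t)/493 + 145*exp(3*t)/17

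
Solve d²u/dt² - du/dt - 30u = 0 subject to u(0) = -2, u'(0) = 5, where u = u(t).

u = -17*exp(-5*t)/11 - 5*exp(6*t)/11

Characteristic equation r² - r - 30 = 0 factors as (r + 5)(r - 6) = 0, so r = -5, 6.
Hence u_h = C1*exp(-5*t) + C2*exp(6*t).
Apply the initial conditions: u(0) = C1 + C2 = -2 and u'(0) = -5*C1 + 6*C2 = 5. Solving gives C1 = -17/11, C2 = -5/11.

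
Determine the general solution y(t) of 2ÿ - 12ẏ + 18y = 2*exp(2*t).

y = C1*exp(3*t) + C2*t*exp(3*t) + exp(2*t)

Divide through by 2: y'' - 6y' + 9y = exp(2*t).
Characteristic equation r² - 6r + 9 = 0 has discriminant (-6)² - 4·(9) = 0, so r = 3 is a repeated root.
Hence y_h = (C1 + C2*t)*exp(3*t).
Try y_p = A*exp(2*t). Substituting into the equation and dividing by exp(2*t) gives A = 1, so y_p = exp(2*t).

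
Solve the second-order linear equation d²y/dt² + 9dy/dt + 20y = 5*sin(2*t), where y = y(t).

Characteristic equation r² + 9r + 20 = 0 factors as (r + 5)(r + 4) = 0, so r = -5, -4.
Hence y_h = C1*exp(-5*t) + C2*exp(-4*t).
Try y_p = A*cos(2*t) + B*sin(2*t). Substituting and equating the coefficients of cos(2t) and sin(2t) gives A = -9/58, B = 4/29, so y_p = -9*cos(2*t)/58 + 4*sin(2*t)/29.

y = -9*cos(2*t)/58 + 4*sin(2*t)/29 + C1*exp(-5*t) + C2*exp(-4*t)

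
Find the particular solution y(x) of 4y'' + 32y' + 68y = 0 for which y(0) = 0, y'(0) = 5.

y = 5*exp(-4*x)*sin(x)

Divide through by 4: y'' + 8y' + 17y = 0.
Characteristic equation r² + 8r + 17 = 0 has discriminant (8)² - 4·(17) = -4 < 0, so r = -4 ± i.
Hence y_h = C1*cos(x)*exp(-4*x) + C2*exp(-4*x)*sin(x).
Apply the initial conditions: y(0) = C1 = 0 and y'(0) = C2 - 4*C1 = 5. Solving gives C1 = 0, C2 = 5.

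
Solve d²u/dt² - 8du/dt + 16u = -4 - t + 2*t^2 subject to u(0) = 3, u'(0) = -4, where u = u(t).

Characteristic equation r² - 8r + 16 = 0 has discriminant (-8)² - 4·(16) = 0, so r = 4 is a repeated root.
Hence u_h = (C1 + C2*t)*exp(4*t).
For the particular solution try u_p = A0 + A1*t + A2*t^2. Substituting and matching coefficients of each power of t gives A0 = -15/64, A1 = 1/16, A2 = 1/8, so u_p = -15/64 + t^2/8 + t/16.
General solution: u = -15/64 + t^2/8 + t/16 + C1*exp(4*t) + C2*t*exp(4*t).
Apply the initial conditions: u(0) = -15/64 + C1 = 3 and u'(0) = 1/16 + C2 + 4*C1 = -4. Solving gives C1 = 207/64, C2 = -17.

u = -15/64 + t**2/8 + t/16 + 207*exp(4*t)/64 - 17*t*exp(4*t)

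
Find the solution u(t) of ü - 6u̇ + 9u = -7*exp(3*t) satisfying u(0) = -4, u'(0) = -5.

Characteristic equation r² - 6r + 9 = 0 has discriminant (-6)² - 4·(9) = 0, so r = 3 is a repeated root.
Hence u_h = (C1 + C2*t)*exp(3*t).
Since exp(3*t) solves the homogeneous equation (r = 3 is a root of multiplicity 2), multiply the trial by t^2. Try u_p = A*t^2*exp(3*t). Substituting into the equation and dividing by exp(3*t) gives A = -7/2, so u_p = -7*t^2*exp(3*t)/2.
General solution: u = C1*exp(3*t) - 7*t^2*exp(3*t)/2 + C2*t*exp(3*t).
Apply the initial conditions: u(0) = C1 = -4 and u'(0) = C2 + 3*C1 = -5. Solving gives C1 = -4, C2 = 7.

u = -4*exp(3*t) + 7*t*exp(3*t) - 7*t**2*exp(3*t)/2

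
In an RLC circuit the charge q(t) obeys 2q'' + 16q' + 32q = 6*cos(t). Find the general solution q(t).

Divide through by 2: q'' + 8q' + 16q = 3*cos(t).
Characteristic equation r² + 8r + 16 = 0 has discriminant (8)² - 4·(16) = 0, so r = -4 is a repeated root.
Hence q_h = (C1 + C2*t)*exp(-4*t).
Try q_p = A*cos(t) + B*sin(t). Substituting and equating the coefficients of cos(t) and sin(t) gives A = 45/289, B = 24/289, so q_p = 24*sin(t)/289 + 45*cos(t)/289.

q = 24*sin(t)/289 + 45*cos(t)/289 + C1*exp(-4*t) + C2*t*exp(-4*t)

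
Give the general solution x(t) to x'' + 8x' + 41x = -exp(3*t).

Characteristic equation r² + 8r + 41 = 0 has discriminant (8)² - 4·(41) = -100 < 0, so r = -4 ± 5i.
Hence x_h = C1*cos(5*t)*exp(-4*t) + C2*exp(-4*t)*sin(5*t).
Try x_p = A*exp(3*t). Substituting into the equation and dividing by exp(3*t) gives A = -1/74, so x_p = -exp(3*t)/74.

x = -exp(3*t)/74 + C1*cos(5*t)*exp(-4*t) + C2*exp(-4*t)*sin(5*t)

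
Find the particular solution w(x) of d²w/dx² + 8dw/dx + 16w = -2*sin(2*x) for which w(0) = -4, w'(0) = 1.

w = -102*exp(-4*x)/25 - 3*sin(2*x)/50 + 2*cos(2*x)/25 - 76*x*exp(-4*x)/5

Characteristic equation r² + 8r + 16 = 0 has discriminant (8)² - 4·(16) = 0, so r = -4 is a repeated root.
Hence w_h = (C1 + C2*x)*exp(-4*x).
Try w_p = A*cos(2*x) + B*sin(2*x). Substituting and equating the coefficients of cos(2x) and sin(2x) gives A = 2/25, B = -3/50, so w_p = -3*sin(2*x)/50 + 2*cos(2*x)/25.
General solution: w = -3*sin(2*x)/50 + 2*cos(2*x)/25 + C1*exp(-4*x) + C2*x*exp(-4*x).
Apply the initial conditions: w(0) = 2/25 + C1 = -4 and w'(0) = -3/25 + C2 - 4*C1 = 1. Solving gives C1 = -102/25, C2 = -76/5.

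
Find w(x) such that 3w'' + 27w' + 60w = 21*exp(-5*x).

Divide through by 3: w'' + 9w' + 20w = 7*exp(-5*x).
Characteristic equation r² + 9r + 20 = 0 factors as (r + 5)(r + 4) = 0, so r = -5, -4.
Hence w_h = C1*exp(-5*x) + C2*exp(-4*x).
Since exp(-5*x) solves the homogeneous equation (r = -5 is a root of multiplicity 1), multiply the trial by x. Try w_p = A*x*exp(-5*x). Substituting into the equation and dividing by exp(-5*x) gives A = -7, so w_p = -7*x*exp(-5*x).

w = C1*exp(-5*x) + C2*exp(-4*x) - 7*x*exp(-5*x)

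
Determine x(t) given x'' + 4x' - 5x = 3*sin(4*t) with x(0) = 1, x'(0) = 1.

x = -63*sin(4*t)/697 - 48*cos(4*t)/697 - 2*exp(-5*t)/41 + 19*exp(t)/17

Characteristic equation r² + 4r - 5 = 0 factors as (r - 1)(r + 5) = 0, so r = 1, -5.
Hence x_h = C1*exp(t) + C2*exp(-5*t).
Try x_p = A*cos(4*t) + B*sin(4*t). Substituting and equating the coefficients of cos(4t) and sin(4t) gives A = -48/697, B = -63/697, so x_p = -63*sin(4*t)/697 - 48*cos(4*t)/697.
General solution: x = -63*sin(4*t)/697 - 48*cos(4*t)/697 + C1*exp(t) + C2*exp(-5*t).
Apply the initial conditions: x(0) = -48/697 + C1 + C2 = 1 and x'(0) = -252/697 + C1 - 5*C2 = 1. Solving gives C1 = 19/17, C2 = -2/41.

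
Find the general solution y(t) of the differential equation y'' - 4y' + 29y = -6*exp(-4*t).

y = -6*exp(-4*t)/61 + C1*cos(5*t)*exp(2*t) + C2*exp(2*t)*sin(5*t)

Characteristic equation r² - 4r + 29 = 0 has discriminant (-4)² - 4·(29) = -100 < 0, so r = 2 ± 5i.
Hence y_h = C1*cos(5*t)*exp(2*t) + C2*exp(2*t)*sin(5*t).
Try y_p = A*exp(-4*t). Substituting into the equation and dividing by exp(-4*t) gives A = -6/61, so y_p = -6*exp(-4*t)/61.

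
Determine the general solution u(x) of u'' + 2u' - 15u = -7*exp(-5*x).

u = C1*exp(-5*x) + C2*exp(3*x) + 7*x*exp(-5*x)/8

Characteristic equation r² + 2r - 15 = 0 factors as (r + 5)(r - 3) = 0, so r = -5, 3.
Hence u_h = C1*exp(-5*x) + C2*exp(3*x).
Since exp(-5*x) solves the homogeneous equation (r = -5 is a root of multiplicity 1), multiply the trial by x. Try u_p = A*x*exp(-5*x). Substituting into the equation and dividing by exp(-5*x) gives A = 7/8, so u_p = 7*x*exp(-5*x)/8.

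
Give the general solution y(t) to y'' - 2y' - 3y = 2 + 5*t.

y = 4/9 - 5*t/3 + C1*exp(-t) + C2*exp(3*t)

Characteristic equation r² - 2r - 3 = 0 factors as (r + 1)(r - 3) = 0, so r = -1, 3.
Hence y_h = C1*exp(-t) + C2*exp(3*t).
For the particular solution try y_p = A0 + A1*t. Substituting and matching coefficients of each power of t gives A0 = 4/9, A1 = -5/3, so y_p = 4/9 - 5*t/3.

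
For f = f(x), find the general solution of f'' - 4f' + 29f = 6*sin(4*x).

f = 78*sin(4*x)/425 + 96*cos(4*x)/425 + C1*cos(5*x)*exp(2*x) + C2*exp(2*x)*sin(5*x)

Characteristic equation r² - 4r + 29 = 0 has discriminant (-4)² - 4·(29) = -100 < 0, so r = 2 ± 5i.
Hence f_h = C1*cos(5*x)*exp(2*x) + C2*exp(2*x)*sin(5*x).
Try f_p = A*cos(4*x) + B*sin(4*x). Substituting and equating the coefficients of cos(4x) and sin(4x) gives A = 96/425, B = 78/425, so f_p = 78*sin(4*x)/425 + 96*cos(4*x)/425.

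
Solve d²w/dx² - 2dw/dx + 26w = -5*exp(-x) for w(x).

Characteristic equation r² - 2r + 26 = 0 has discriminant (-2)² - 4·(26) = -100 < 0, so r = 1 ± 5i.
Hence w_h = C1*cos(5*x)*exp(x) + C2*exp(x)*sin(5*x).
Try w_p = A*exp(-x). Substituting into the equation and dividing by exp(-x) gives A = -5/29, so w_p = -5*exp(-x)/29.

w = -5*exp(-x)/29 + C1*cos(5*x)*exp(x) + C2*exp(x)*sin(5*x)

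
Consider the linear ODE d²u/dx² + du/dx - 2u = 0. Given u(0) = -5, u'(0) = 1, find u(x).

u = -3*exp(x) - 2*exp(-2*x)

Characteristic equation r² + r - 2 = 0 factors as (r + 2)(r - 1) = 0, so r = -2, 1.
Hence u_h = C1*exp(-2*x) + C2*exp(x).
Apply the initial conditions: u(0) = C1 + C2 = -5 and u'(0) = C2 - 2*C1 = 1. Solving gives C1 = -2, C2 = -3.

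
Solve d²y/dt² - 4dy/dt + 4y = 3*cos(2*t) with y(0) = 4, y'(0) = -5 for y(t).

Characteristic equation r² - 4r + 4 = 0 has discriminant (-4)² - 4·(4) = 0, so r = 2 is a repeated root.
Hence y_h = (C1 + C2*t)*exp(2*t).
Try y_p = A*cos(2*t) + B*sin(2*t). Substituting and equating the coefficients of cos(2t) and sin(2t) gives A = 0, B = -3/8, so y_p = -3*sin(2*t)/8.
General solution: y = -3*sin(2*t)/8 + C1*exp(2*t) + C2*t*exp(2*t).
Apply the initial conditions: y(0) = C1 = 4 and y'(0) = -3/4 + C2 + 2*C1 = -5. Solving gives C1 = 4, C2 = -49/4.

y = 4*exp(2*t) - 3*sin(2*t)/8 - 49*t*exp(2*t)/4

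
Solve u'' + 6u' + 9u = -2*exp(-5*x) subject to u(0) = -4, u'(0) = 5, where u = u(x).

Characteristic equation r² + 6r + 9 = 0 has discriminant (6)² - 4·(9) = 0, so r = -3 is a repeated root.
Hence u_h = (C1 + C2*x)*exp(-3*x).
Try u_p = A*exp(-5*x). Substituting into the equation and dividing by exp(-5*x) gives A = -1/2, so u_p = -exp(-5*x)/2.
General solution: u = -exp(-5*x)/2 + C1*exp(-3*x) + C2*x*exp(-3*x).
Apply the initial conditions: u(0) = -1/2 + C1 = -4 and u'(0) = 5/2 + C2 - 3*C1 = 5. Solving gives C1 = -7/2, C2 = -8.

u = -7*exp(-3*x)/2 - exp(-5*x)/2 - 8*x*exp(-3*x)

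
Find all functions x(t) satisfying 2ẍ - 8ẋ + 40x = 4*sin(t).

x = 8*cos(t)/377 + 38*sin(t)/377 + C1*cos(4*t)*exp(2*t) + C2*exp(2*t)*sin(4*t)

Divide through by 2: x'' - 4x' + 20x = 2*sin(t).
Characteristic equation r² - 4r + 20 = 0 has discriminant (-4)² - 4·(20) = -64 < 0, so r = 2 ± 4i.
Hence x_h = C1*cos(4*t)*exp(2*t) + C2*exp(2*t)*sin(4*t).
Try x_p = A*cos(t) + B*sin(t). Substituting and equating the coefficients of cos(t) and sin(t) gives A = 8/377, B = 38/377, so x_p = 8*cos(t)/377 + 38*sin(t)/377.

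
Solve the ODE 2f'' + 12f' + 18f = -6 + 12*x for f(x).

f = -7/9 + 2*x/3 + C1*exp(-3*x) + C2*x*exp(-3*x)

Divide through by 2: f'' + 6f' + 9f = -3 + 6*x.
Characteristic equation r² + 6r + 9 = 0 has discriminant (6)² - 4·(9) = 0, so r = -3 is a repeated root.
Hence f_h = (C1 + C2*x)*exp(-3*x).
For the particular solution try f_p = A0 + A1*x. Substituting and matching coefficients of each power of x gives A0 = -7/9, A1 = 2/3, so f_p = -7/9 + 2*x/3.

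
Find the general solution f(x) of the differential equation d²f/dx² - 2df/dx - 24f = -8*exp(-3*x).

f = 8*exp(-3*x)/9 + C1*exp(6*x) + C2*exp(-4*x)

Characteristic equation r² - 2r - 24 = 0 factors as (r - 6)(r + 4) = 0, so r = 6, -4.
Hence f_h = C1*exp(6*x) + C2*exp(-4*x).
Try f_p = A*exp(-3*x). Substituting into the equation and dividing by exp(-3*x) gives A = 8/9, so f_p = 8*exp(-3*x)/9.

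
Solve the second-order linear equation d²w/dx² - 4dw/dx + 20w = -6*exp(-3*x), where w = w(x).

w = -6*exp(-3*x)/41 + C1*cos(4*x)*exp(2*x) + C2*exp(2*x)*sin(4*x)

Characteristic equation r² - 4r + 20 = 0 has discriminant (-4)² - 4·(20) = -64 < 0, so r = 2 ± 4i.
Hence w_h = C1*cos(4*x)*exp(2*x) + C2*exp(2*x)*sin(4*x).
Try w_p = A*exp(-3*x). Substituting into the equation and dividing by exp(-3*x) gives A = -6/41, so w_p = -6*exp(-3*x)/41.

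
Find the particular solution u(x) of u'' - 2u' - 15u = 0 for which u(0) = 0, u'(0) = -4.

Characteristic equation r² - 2r - 15 = 0 factors as (r - 5)(r + 3) = 0, so r = 5, -3.
Hence u_h = C1*exp(5*x) + C2*exp(-3*x).
Apply the initial conditions: u(0) = C1 + C2 = 0 and u'(0) = -3*C2 + 5*C1 = -4. Solving gives C1 = -1/2, C2 = 1/2.

u = exp(-3*x)/2 - exp(5*x)/2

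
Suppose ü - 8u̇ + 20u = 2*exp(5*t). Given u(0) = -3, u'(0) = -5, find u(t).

Characteristic equation r² - 8r + 20 = 0 has discriminant (-8)² - 4·(20) = -16 < 0, so r = 4 ± 2i.
Hence u_h = C1*cos(2*t)*exp(4*t) + C2*exp(4*t)*sin(2*t).
Try u_p = A*exp(5*t). Substituting into the equation and dividing by exp(5*t) gives A = 2/5, so u_p = 2*exp(5*t)/5.
General solution: u = 2*exp(5*t)/5 + C1*cos(2*t)*exp(4*t) + C2*exp(4*t)*sin(2*t).
Apply the initial conditions: u(0) = 2/5 + C1 = -3 and u'(0) = 2 + 2*C2 + 4*C1 = -5. Solving gives C1 = -17/5, C2 = 33/10.

u = 2*exp(5*t)/5 - 17*cos(2*t)*exp(4*t)/5 + 33*exp(4*t)*sin(2*t)/10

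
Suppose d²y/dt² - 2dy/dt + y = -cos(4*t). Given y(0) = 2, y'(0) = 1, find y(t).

Characteristic equation r² - 2r + 1 = 0 has discriminant (-2)² - 4·(1) = 0, so r = 1 is a repeated root.
Hence y_h = (C1 + C2*t)*exp(t).
Try y_p = A*cos(4*t) + B*sin(4*t). Substituting and equating the coefficients of cos(4t) and sin(4t) gives A = 15/289, B = 8/289, so y_p = 8*sin(4*t)/289 + 15*cos(4*t)/289.
General solution: y = 8*sin(4*t)/289 + 15*cos(4*t)/289 + C1*exp(t) + C2*t*exp(t).
Apply the initial conditions: y(0) = 15/289 + C1 = 2 and y'(0) = 32/289 + C1 + C2 = 1. Solving gives C1 = 563/289, C2 = -18/17.

y = 8*sin(4*t)/289 + 15*cos(4*t)/289 + 563*exp(t)/289 - 18*t*exp(t)/17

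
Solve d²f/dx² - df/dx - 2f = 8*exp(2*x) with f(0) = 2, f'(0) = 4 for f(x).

Characteristic equation r² - r - 2 = 0 factors as (r - 2)(r + 1) = 0, so r = 2, -1.
Hence f_h = C1*exp(2*x) + C2*exp(-x).
Since exp(2*x) solves the homogeneous equation (r = 2 is a root of multiplicity 1), multiply the trial by x. Try f_p = A*x*exp(2*x). Substituting into the equation and dividing by exp(2*x) gives A = 8/3, so f_p = 8*x*exp(2*x)/3.
General solution: f = C1*exp(2*x) + C2*exp(-x) + 8*x*exp(2*x)/3.
Apply the initial conditions: f(0) = C1 + C2 = 2 and f'(0) = 8/3 - C2 + 2*C1 = 4. Solving gives C1 = 10/9, C2 = 8/9.

f = 8*exp(-x)/9 + 10*exp(2*x)/9 + 8*x*exp(2*x)/3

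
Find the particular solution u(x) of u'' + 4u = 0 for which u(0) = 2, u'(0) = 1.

u = sin(2*x)/2 + 2*cos(2*x)

Characteristic equation r² + 4 = 0 has discriminant (0)² - 4·(4) = -16 < 0, so r = ± 2i.
Hence u_h = C1*cos(2*x) + C2*sin(2*x).
Apply the initial conditions: u(0) = C1 = 2 and u'(0) = 2*C2 = 1. Solving gives C1 = 2, C2 = 1/2.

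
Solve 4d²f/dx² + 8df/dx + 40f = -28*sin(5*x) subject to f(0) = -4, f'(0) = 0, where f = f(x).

f = 14*cos(5*x)/65 + 21*sin(5*x)/65 - 379*exp(-x)*sin(3*x)/195 - 274*cos(3*x)*exp(-x)/65

Divide through by 4: f'' + 2f' + 10f = -7*sin(5*x).
Characteristic equation r² + 2r + 10 = 0 has discriminant (2)² - 4·(10) = -36 < 0, so r = -1 ± 3i.
Hence f_h = C1*cos(3*x)*exp(-x) + C2*exp(-x)*sin(3*x).
Try f_p = A*cos(5*x) + B*sin(5*x). Substituting and equating the coefficients of cos(5x) and sin(5x) gives A = 14/65, B = 21/65, so f_p = 14*cos(5*x)/65 + 21*sin(5*x)/65.
General solution: f = 14*cos(5*x)/65 + 21*sin(5*x)/65 + C1*cos(3*x)*exp(-x) + C2*exp(-x)*sin(3*x).
Apply the initial conditions: f(0) = 14/65 + C1 = -4 and f'(0) = 21/13 - C1 + 3*C2 = 0. Solving gives C1 = -274/65, C2 = -379/195.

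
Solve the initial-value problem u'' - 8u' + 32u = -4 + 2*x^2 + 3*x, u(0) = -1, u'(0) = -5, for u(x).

Characteristic equation r² - 8r + 32 = 0 has discriminant (-8)² - 4·(32) = -64 < 0, so r = 4 ± 4i.
Hence u_h = C1*cos(4*x)*exp(4*x) + C2*exp(4*x)*sin(4*x).
For the particular solution try u_p = A0 + A1*x + A2*x^2. Substituting and matching coefficients of each power of x gives A0 = -25/256, A1 = 1/8, A2 = 1/16, so u_p = -25/256 + x/8 + x^2/16.
General solution: u = -25/256 + x/8 + x^2/16 + C1*cos(4*x)*exp(4*x) + C2*exp(4*x)*sin(4*x).
Apply the initial conditions: u(0) = -25/256 + C1 = -1 and u'(0) = 1/8 + 4*C1 + 4*C2 = -5. Solving gives C1 = -231/256, C2 = -97/256.

u = -25/256 + x/8 + x**2/16 - 231*cos(4*x)*exp(4*x)/256 - 97*exp(4*x)*sin(4*x)/256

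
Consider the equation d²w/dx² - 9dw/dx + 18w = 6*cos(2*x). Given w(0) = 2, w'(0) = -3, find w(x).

w = -27*exp(6*x)/10 - 27*sin(2*x)/130 + 21*cos(2*x)/130 + 59*exp(3*x)/13

Characteristic equation r² - 9r + 18 = 0 factors as (r - 6)(r - 3) = 0, so r = 6, 3.
Hence w_h = C1*exp(6*x) + C2*exp(3*x).
Try w_p = A*cos(2*x) + B*sin(2*x). Substituting and equating the coefficients of cos(2x) and sin(2x) gives A = 21/130, B = -27/130, so w_p = -27*sin(2*x)/130 + 21*cos(2*x)/130.
General solution: w = -27*sin(2*x)/130 + 21*cos(2*x)/130 + C1*exp(6*x) + C2*exp(3*x).
Apply the initial conditions: w(0) = 21/130 + C1 + C2 = 2 and w'(0) = -27/65 + 3*C2 + 6*C1 = -3. Solving gives C1 = -27/10, C2 = 59/13.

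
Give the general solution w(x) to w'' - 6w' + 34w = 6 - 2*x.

Characteristic equation r² - 6r + 34 = 0 has discriminant (-6)² - 4·(34) = -100 < 0, so r = 3 ± 5i.
Hence w_h = C1*cos(5*x)*exp(3*x) + C2*exp(3*x)*sin(5*x).
For the particular solution try w_p = A0 + A1*x. Substituting and matching coefficients of each power of x gives A0 = 48/289, A1 = -1/17, so w_p = 48/289 - x/17.

w = 48/289 - x/17 + C1*cos(5*x)*exp(3*x) + C2*exp(3*x)*sin(5*x)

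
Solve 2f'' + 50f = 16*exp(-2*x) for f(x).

f = 8*exp(-2*x)/29 + C1*cos(5*x) + C2*sin(5*x)

Divide through by 2: f'' + 25f = 8*exp(-2*x).
Characteristic equation r² + 25 = 0 has discriminant (0)² - 4·(25) = -100 < 0, so r = ± 5i.
Hence f_h = C1*cos(5*x) + C2*sin(5*x).
Try f_p = A*exp(-2*x). Substituting into the equation and dividing by exp(-2*x) gives A = 8/29, so f_p = 8*exp(-2*x)/29.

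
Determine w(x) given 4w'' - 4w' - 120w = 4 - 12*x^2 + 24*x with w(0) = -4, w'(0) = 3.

Divide through by 4: w'' - w' - 30w = 1 - 3*x^2 + 6*x.
Characteristic equation r² - r - 30 = 0 factors as (r + 5)(r - 6) = 0, so r = -5, 6.
Hence w_h = C1*exp(-5*x) + C2*exp(6*x).
For the particular solution try w_p = A0 + A1*x + A2*x^2. Substituting and matching coefficients of each power of x gives A0 = -89/4500, A1 = -31/150, A2 = 1/10, so w_p = -89/4500 - 31*x/150 + x^2/10.
General solution: w = -89/4500 - 31*x/150 + x^2/10 + C1*exp(-5*x) + C2*exp(6*x).
Apply the initial conditions: w(0) = -89/4500 + C1 + C2 = -4 and w'(0) = -31/150 - 5*C1 + 6*C2 = 3. Solving gives C1 = -3386/1375, C2 = -601/396.

w = -89/4500 - 3386*exp(-5*x)/1375 - 601*exp(6*x)/396 - 31*x/150 + x**2/10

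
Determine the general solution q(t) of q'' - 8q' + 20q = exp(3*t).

Characteristic equation r² - 8r + 20 = 0 has discriminant (-8)² - 4·(20) = -16 < 0, so r = 4 ± 2i.
Hence q_h = C1*cos(2*t)*exp(4*t) + C2*exp(4*t)*sin(2*t).
Try q_p = A*exp(3*t). Substituting into the equation and dividing by exp(3*t) gives A = 1/5, so q_p = exp(3*t)/5.

q = exp(3*t)/5 + C1*cos(2*t)*exp(4*t) + C2*exp(4*t)*sin(2*t)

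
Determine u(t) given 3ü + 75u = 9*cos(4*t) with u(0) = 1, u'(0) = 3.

Divide through by 3: u'' + 25u = 3*cos(4*t).
Characteristic equation r² + 25 = 0 has discriminant (0)² - 4·(25) = -100 < 0, so r = ± 5i.
Hence u_h = C1*cos(5*t) + C2*sin(5*t).
Try u_p = A*cos(4*t) + B*sin(4*t). Substituting and equating the coefficients of cos(4t) and sin(4t) gives A = 1/3, B = 0, so u_p = cos(4*t)/3.
General solution: u = cos(4*t)/3 + C1*cos(5*t) + C2*sin(5*t).
Apply the initial conditions: u(0) = 1/3 + C1 = 1 and u'(0) = 5*C2 = 3. Solving gives C1 = 2/3, C2 = 3/5.

u = cos(4*t)/3 + 2*cos(5*t)/3 + 3*sin(5*t)/5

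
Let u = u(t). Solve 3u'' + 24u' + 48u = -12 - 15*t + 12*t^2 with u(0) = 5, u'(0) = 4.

u = 5*exp(-4*t) - 9*t/16 + t**2/4 + 393*t*exp(-4*t)/16

Divide through by 3: u'' + 8u' + 16u = -4 - 5*t + 4*t^2.
Characteristic equation r² + 8r + 16 = 0 has discriminant (8)² - 4·(16) = 0, so r = -4 is a repeated root.
Hence u_h = (C1 + C2*t)*exp(-4*t).
For the particular solution try u_p = A0 + A1*t + A2*t^2. Substituting and matching coefficients of each power of t gives A0 = 0, A1 = -9/16, A2 = 1/4, so u_p = -9*t/16 + t^2/4.
General solution: u = -9*t/16 + t^2/4 + C1*exp(-4*t) + C2*t*exp(-4*t).
Apply the initial conditions: u(0) = C1 = 5 and u'(0) = -9/16 + C2 - 4*C1 = 4. Solving gives C1 = 5, C2 = 393/16.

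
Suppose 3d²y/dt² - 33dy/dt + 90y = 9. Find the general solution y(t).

y = 1/10 + C1*exp(5*t) + C2*exp(6*t)

Divide through by 3: y'' - 11y' + 30y = 3.
Characteristic equation r² - 11r + 30 = 0 factors as (r - 5)(r - 6) = 0, so r = 5, 6.
Hence y_h = C1*exp(5*t) + C2*exp(6*t).
For the particular solution try y_p = A0. Substituting and matching coefficients of each power of t gives A0 = 1/10, so y_p = 1/10.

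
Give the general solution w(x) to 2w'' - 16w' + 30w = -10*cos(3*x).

Divide through by 2: w'' - 8w' + 15w = -5*cos(3*x).
Characteristic equation r² - 8r + 15 = 0 factors as (r - 5)(r - 3) = 0, so r = 5, 3.
Hence w_h = C1*exp(5*x) + C2*exp(3*x).
Try w_p = A*cos(3*x) + B*sin(3*x). Substituting and equating the coefficients of cos(3x) and sin(3x) gives A = -5/102, B = 10/51, so w_p = -5*cos(3*x)/102 + 10*sin(3*x)/51.

w = -5*cos(3*x)/102 + 10*sin(3*x)/51 + C1*exp(5*x) + C2*exp(3*x)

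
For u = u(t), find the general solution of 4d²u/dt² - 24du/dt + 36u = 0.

Divide through by 4: u'' - 6u' + 9u = 0.
Characteristic equation r² - 6r + 9 = 0 has discriminant (-6)² - 4·(9) = 0, so r = 3 is a repeated root.
Hence u_h = (C1 + C2*t)*exp(3*t).

u = C1*exp(3*t) + C2*t*exp(3*t)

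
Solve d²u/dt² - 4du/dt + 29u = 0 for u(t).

Characteristic equation r² - 4r + 29 = 0 has discriminant (-4)² - 4·(29) = -100 < 0, so r = 2 ± 5i.
Hence u_h = C1*cos(5*t)*exp(2*t) + C2*exp(2*t)*sin(5*t).

u = C1*cos(5*t)*exp(2*t) + C2*exp(2*t)*sin(5*t)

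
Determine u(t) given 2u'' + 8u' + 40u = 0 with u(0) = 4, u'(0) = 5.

u = 4*cos(4*t)*exp(-2*t) + 13*exp(-2*t)*sin(4*t)/4

Divide through by 2: u'' + 4u' + 20u = 0.
Characteristic equation r² + 4r + 20 = 0 has discriminant (4)² - 4·(20) = -64 < 0, so r = -2 ± 4i.
Hence u_h = C1*cos(4*t)*exp(-2*t) + C2*exp(-2*t)*sin(4*t).
Apply the initial conditions: u(0) = C1 = 4 and u'(0) = -2*C1 + 4*C2 = 5. Solving gives C1 = 4, C2 = 13/4.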